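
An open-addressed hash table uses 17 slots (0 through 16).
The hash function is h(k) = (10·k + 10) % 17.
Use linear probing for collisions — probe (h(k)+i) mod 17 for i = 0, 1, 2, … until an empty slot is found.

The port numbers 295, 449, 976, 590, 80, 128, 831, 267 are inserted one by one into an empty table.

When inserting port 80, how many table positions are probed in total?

Insert 295: h=2, slot 2 empty -> index 2.
Insert 449: h=12, slot 12 empty -> index 12.
Insert 976: h=12, slot 12 occupied -> index 13.
Insert 590: h=11, slot 11 empty -> index 11.
Insert 80: h=11, slots 11,12,13 occupied -> index 14.
Insert 128: h=15, slot 15 empty -> index 15.
Insert 831: h=7, slot 7 empty -> index 7.
Insert 267: h=11, slots 11,12,13,14,15 occupied -> index 16.
Table: [∅, ∅, 295, ∅, ∅, ∅, ∅, 831, ∅, ∅, ∅, 590, 449, 976, 80, 128, 267]

4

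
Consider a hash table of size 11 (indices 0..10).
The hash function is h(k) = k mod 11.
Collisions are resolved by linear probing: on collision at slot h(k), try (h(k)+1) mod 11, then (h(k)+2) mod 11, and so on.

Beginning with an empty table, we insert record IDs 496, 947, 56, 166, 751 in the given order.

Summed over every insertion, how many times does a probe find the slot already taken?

496 hashes to 1; slot 1 is free -> place at 1.
947 hashes to 1; 1 taken -> place at 2.
56 hashes to 1; 1,2 taken -> place at 3.
166 hashes to 1; 1,2,3 taken -> place at 4.
751 hashes to 3; 3,4 taken -> place at 5.
Table: [∅, 496, 947, 56, 166, 751, ∅, ∅, ∅, ∅, ∅]

8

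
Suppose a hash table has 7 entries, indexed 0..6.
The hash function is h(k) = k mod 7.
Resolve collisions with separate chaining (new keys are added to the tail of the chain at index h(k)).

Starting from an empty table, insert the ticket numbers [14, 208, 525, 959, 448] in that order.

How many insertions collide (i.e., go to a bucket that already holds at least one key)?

3

Insert 14: h=0, bucket 0 empty → new chain.
Insert 208: h=5, bucket 5 empty → new chain.
Insert 525: h=0, bucket 0 nonempty → append to chain.
Insert 959: h=0, bucket 0 nonempty → append to chain.
Insert 448: h=0, bucket 0 nonempty → append to chain.
Final buckets:
0: 14 -> 525 -> 959 -> 448
1: —
2: —
3: —
4: —
5: 208
6: —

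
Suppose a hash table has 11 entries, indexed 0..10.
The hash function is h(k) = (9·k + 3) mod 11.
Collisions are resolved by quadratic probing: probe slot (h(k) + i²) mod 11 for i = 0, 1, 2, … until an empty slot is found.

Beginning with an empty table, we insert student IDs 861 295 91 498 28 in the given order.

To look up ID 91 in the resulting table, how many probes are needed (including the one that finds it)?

2

861 hashes to 8; slot 8 is free -> place at 8.
295 hashes to 7; slot 7 is free -> place at 7.
91 hashes to 8; 8 taken -> place at 9.
498 hashes to 8; 8,9 taken -> place at 1.
28 hashes to 2; slot 2 is free -> place at 2.
Table: [., 498, 28, ., ., ., ., 295, 861, 91, .]
Lookup 91: h=8, probe 8,9 → found at 9.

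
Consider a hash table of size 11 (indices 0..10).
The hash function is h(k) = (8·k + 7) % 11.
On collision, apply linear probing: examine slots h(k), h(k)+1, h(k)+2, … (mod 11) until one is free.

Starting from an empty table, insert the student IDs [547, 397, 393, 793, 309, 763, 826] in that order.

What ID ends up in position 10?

826

Insert 547: h=5, slot 5 empty → index 5.
Insert 397: h=4, slot 4 empty → index 4.
Insert 393: h=5, slot 5 occupied → index 6.
Insert 793: h=4, slots 4,5,6 occupied → index 7.
Insert 309: h=4, slots 4,5,6,7 occupied → index 8.
Insert 763: h=6, slots 6,7,8 occupied → index 9.
Insert 826: h=4, slots 4,5,6,7,8,9 occupied → index 10.
Table: [-, -, -, -, 397, 547, 393, 793, 309, 763, 826]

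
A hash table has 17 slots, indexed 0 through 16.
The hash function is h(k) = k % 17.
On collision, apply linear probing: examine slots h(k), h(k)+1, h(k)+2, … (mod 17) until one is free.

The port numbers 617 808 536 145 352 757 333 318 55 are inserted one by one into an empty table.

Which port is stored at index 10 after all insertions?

617: h=5 -> slot 5
808: h=9 -> slot 9
536: h=9, probe 9,10 -> slot 10
145: h=9, probe 9,10,11 -> slot 11
352: h=12 -> slot 12
757: h=9, probe 9,10,11,12,13 -> slot 13
333: h=10, probe 10,11,12,13,14 -> slot 14
318: h=12, probe 12,13,14,15 -> slot 15
55: h=4 -> slot 4
Table: [., ., ., ., 55, 617, ., ., ., 808, 536, 145, 352, 757, 333, 318, .]

536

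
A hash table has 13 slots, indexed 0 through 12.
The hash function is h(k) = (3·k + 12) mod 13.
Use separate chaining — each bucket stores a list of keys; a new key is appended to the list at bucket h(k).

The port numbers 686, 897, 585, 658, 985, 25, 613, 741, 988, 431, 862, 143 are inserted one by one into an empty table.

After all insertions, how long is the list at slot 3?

Insert 686: h=3, bucket 3 empty -> new chain.
Insert 897: h=12, bucket 12 empty -> new chain.
Insert 585: h=12, bucket 12 nonempty -> append to chain.
Insert 658: h=10, bucket 10 empty -> new chain.
Insert 985: h=3, bucket 3 nonempty -> append to chain.
Insert 25: h=9, bucket 9 empty -> new chain.
Insert 613: h=5, bucket 5 empty -> new chain.
Insert 741: h=12, bucket 12 nonempty -> append to chain.
Insert 988: h=12, bucket 12 nonempty -> append to chain.
Insert 431: h=5, bucket 5 nonempty -> append to chain.
Insert 862: h=11, bucket 11 empty -> new chain.
Insert 143: h=12, bucket 12 nonempty -> append to chain.
Final buckets:
0: -
1: -
2: -
3: 686 -> 985
4: -
5: 613 -> 431
6: -
7: -
8: -
9: 25
10: 658
11: 862
12: 897 -> 585 -> 741 -> 988 -> 143

2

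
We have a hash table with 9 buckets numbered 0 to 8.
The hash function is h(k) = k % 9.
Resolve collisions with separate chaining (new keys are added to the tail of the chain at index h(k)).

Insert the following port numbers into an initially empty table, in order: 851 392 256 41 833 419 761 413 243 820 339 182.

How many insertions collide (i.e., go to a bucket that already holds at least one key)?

5

Insert 851: h=5, bucket 5 empty → new chain.
Insert 392: h=5, bucket 5 nonempty → append to chain.
Insert 256: h=4, bucket 4 empty → new chain.
Insert 41: h=5, bucket 5 nonempty → append to chain.
Insert 833: h=5, bucket 5 nonempty → append to chain.
Insert 419: h=5, bucket 5 nonempty → append to chain.
Insert 761: h=5, bucket 5 nonempty → append to chain.
Insert 413: h=8, bucket 8 empty → new chain.
Insert 243: h=0, bucket 0 empty → new chain.
Insert 820: h=1, bucket 1 empty → new chain.
Insert 339: h=6, bucket 6 empty → new chain.
Insert 182: h=2, bucket 2 empty → new chain.
Final buckets:
0: 243
1: 820
2: 182
3: _
4: 256
5: 851 -> 392 -> 41 -> 833 -> 419 -> 761
6: 339
7: _
8: 413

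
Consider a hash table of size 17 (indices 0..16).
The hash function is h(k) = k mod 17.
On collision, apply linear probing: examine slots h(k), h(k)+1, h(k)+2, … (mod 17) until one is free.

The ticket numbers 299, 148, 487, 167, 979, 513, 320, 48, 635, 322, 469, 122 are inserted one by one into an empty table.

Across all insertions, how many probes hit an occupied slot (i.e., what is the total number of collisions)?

Insert 299: h=10, slot 10 empty → index 10.
Insert 148: h=12, slot 12 empty → index 12.
Insert 487: h=11, slot 11 empty → index 11.
Insert 167: h=14, slot 14 empty → index 14.
Insert 979: h=10, slots 10,11,12 occupied → index 13.
Insert 513: h=3, slot 3 empty → index 3.
Insert 320: h=14, slot 14 occupied → index 15.
Insert 48: h=14, slots 14,15 occupied → index 16.
Insert 635: h=6, slot 6 empty → index 6.
Insert 322: h=16, slot 16 occupied → index 0.
Insert 469: h=10, slots 10,11,12,13,14,15,16,0 occupied → index 1.
Insert 122: h=3, slot 3 occupied → index 4.
Table: [322, 469, ., 513, 122, ., 635, ., ., ., 299, 487, 148, 979, 167, 320, 48]

16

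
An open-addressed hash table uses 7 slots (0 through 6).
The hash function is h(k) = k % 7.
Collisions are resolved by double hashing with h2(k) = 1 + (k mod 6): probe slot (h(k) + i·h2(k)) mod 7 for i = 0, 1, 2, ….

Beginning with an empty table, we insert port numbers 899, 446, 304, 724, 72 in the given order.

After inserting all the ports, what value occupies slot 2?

72

899 hashes to 3; slot 3 is free => place at 3.
446 hashes to 5; slot 5 is free => place at 5.
304 hashes to 3, h2=5; 3 taken => place at 1.
724 hashes to 3, h2=5; 3,1 taken => place at 6.
72 hashes to 2; slot 2 is free => place at 2.
Table: [_, 304, 72, 899, _, 446, 724]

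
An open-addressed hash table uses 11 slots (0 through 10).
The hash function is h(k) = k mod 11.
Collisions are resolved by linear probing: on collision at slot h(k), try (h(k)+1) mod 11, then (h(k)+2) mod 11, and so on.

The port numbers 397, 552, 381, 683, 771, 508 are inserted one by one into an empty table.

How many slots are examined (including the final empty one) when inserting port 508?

397: h=1 => slot 1
552: h=2 => slot 2
381: h=7 => slot 7
683: h=1, probe 1,2,3 => slot 3
771: h=1, probe 1,2,3,4 => slot 4
508: h=2, probe 2,3,4,5 => slot 5
Table: [—, 397, 552, 683, 771, 508, —, 381, —, —, —]

4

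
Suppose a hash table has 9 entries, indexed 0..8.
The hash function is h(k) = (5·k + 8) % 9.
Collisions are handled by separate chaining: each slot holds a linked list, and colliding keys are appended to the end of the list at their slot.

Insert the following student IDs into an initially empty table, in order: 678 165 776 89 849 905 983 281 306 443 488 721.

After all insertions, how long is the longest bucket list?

5

678 → bucket 5
165 → bucket 5 (collision)
776 → bucket 0
89 → bucket 3
849 → bucket 5 (collision)
905 → bucket 6
983 → bucket 0 (collision)
281 → bucket 0 (collision)
306 → bucket 8
443 → bucket 0 (collision)
488 → bucket 0 (collision)
721 → bucket 4
Final buckets:
0: 776 -> 983 -> 281 -> 443 -> 488
1: —
2: —
3: 89
4: 721
5: 678 -> 165 -> 849
6: 905
7: —
8: 306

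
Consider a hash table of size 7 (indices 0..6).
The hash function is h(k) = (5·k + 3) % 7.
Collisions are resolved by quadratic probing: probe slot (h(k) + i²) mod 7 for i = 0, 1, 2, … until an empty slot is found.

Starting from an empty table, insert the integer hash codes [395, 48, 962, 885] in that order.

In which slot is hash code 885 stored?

395: h=4 => slot 4
48: h=5 => slot 5
962: h=4, probe 4,5,1 => slot 1
885: h=4, probe 4,5,1,6 => slot 6
Table: [., 962, ., ., 395, 48, 885]

6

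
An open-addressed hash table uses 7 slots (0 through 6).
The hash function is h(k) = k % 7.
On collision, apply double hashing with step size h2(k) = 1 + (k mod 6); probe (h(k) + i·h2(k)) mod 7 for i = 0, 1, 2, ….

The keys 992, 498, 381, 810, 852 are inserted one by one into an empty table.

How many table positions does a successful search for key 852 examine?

992: h=5 => slot 5
498: h=1 => slot 1
381: h=3 => slot 3
810: h=5, h2=1, probe 5,6 => slot 6
852: h=5, h2=1, probe 5,6,0 => slot 0
Table: [852, 498, —, 381, —, 992, 810]
Lookup 852: h=5, h2=1, probe 5,6,0 → found at 0.

3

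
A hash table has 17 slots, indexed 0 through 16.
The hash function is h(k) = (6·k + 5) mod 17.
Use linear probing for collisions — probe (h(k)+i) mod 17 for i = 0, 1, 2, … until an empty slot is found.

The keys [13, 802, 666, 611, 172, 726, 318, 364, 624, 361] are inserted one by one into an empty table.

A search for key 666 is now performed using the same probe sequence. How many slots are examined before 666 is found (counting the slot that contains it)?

2

13: h=15 -> slot 15
802: h=6 -> slot 6
666: h=6, probe 6,7 -> slot 7
611: h=16 -> slot 16
172: h=0 -> slot 0
726: h=9 -> slot 9
318: h=9, probe 9,10 -> slot 10
364: h=13 -> slot 13
624: h=9, probe 9,10,11 -> slot 11
361: h=12 -> slot 12
Table: [172, —, —, —, —, —, 802, 666, —, 726, 318, 624, 361, 364, —, 13, 611]
Lookup 666: h=6, probe 6,7 → found at 7.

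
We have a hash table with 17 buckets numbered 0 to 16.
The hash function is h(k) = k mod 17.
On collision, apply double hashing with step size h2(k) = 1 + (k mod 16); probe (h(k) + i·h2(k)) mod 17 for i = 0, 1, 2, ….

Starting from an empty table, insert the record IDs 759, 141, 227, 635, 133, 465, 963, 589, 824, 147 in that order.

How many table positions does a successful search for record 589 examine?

759: h=11 -> slot 11
141: h=5 -> slot 5
227: h=6 -> slot 6
635: h=6, h2=12, probe 6,1 -> slot 1
133: h=14 -> slot 14
465: h=6, h2=2, probe 6,8 -> slot 8
963: h=11, h2=4, probe 11,15 -> slot 15
589: h=11, h2=14, probe 11,8,5,2 -> slot 2
824: h=8, h2=9, probe 8,0 -> slot 0
147: h=11, h2=4, probe 11,15,2,6,10 -> slot 10
Table: [824, 635, 589, -, -, 141, 227, -, 465, -, 147, 759, -, -, 133, 963, -]
Lookup 589: h=11, h2=14, probe 11,8,5,2 → found at 2.

4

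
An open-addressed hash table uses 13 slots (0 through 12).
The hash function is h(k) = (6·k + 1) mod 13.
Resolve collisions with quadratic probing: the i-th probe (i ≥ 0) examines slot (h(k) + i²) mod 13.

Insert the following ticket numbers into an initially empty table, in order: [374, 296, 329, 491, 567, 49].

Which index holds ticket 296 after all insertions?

10

374: h=9 → slot 9
296: h=9, probe 9,10 → slot 10
329: h=12 → slot 12
491: h=9, probe 9,10,0 → slot 0
567: h=10, probe 10,11 → slot 11
49: h=9, probe 9,10,0,5 → slot 5
Table: [491, -, -, -, -, 49, -, -, -, 374, 296, 567, 329]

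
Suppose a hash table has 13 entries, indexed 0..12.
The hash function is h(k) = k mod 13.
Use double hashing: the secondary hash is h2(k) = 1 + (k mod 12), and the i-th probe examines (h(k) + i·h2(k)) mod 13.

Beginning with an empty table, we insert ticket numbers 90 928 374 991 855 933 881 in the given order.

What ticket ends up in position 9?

90 hashes to 12; slot 12 is free => place at 12.
928 hashes to 5; slot 5 is free => place at 5.
374 hashes to 10; slot 10 is free => place at 10.
991 hashes to 3; slot 3 is free => place at 3.
855 hashes to 10, h2=4; 10 taken => place at 1.
933 hashes to 10, h2=10; 10 taken => place at 7.
881 hashes to 10, h2=6; 10,3 taken => place at 9.
Table: [_, 855, _, 991, _, 928, _, 933, _, 881, 374, _, 90]

881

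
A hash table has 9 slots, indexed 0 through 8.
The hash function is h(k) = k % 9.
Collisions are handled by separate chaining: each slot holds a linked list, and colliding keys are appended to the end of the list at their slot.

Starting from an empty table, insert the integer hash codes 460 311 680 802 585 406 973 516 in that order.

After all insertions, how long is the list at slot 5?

2

460 -> bucket 1
311 -> bucket 5
680 -> bucket 5 (collision)
802 -> bucket 1 (collision)
585 -> bucket 0
406 -> bucket 1 (collision)
973 -> bucket 1 (collision)
516 -> bucket 3
Final buckets:
0: 585
1: 460 -> 802 -> 406 -> 973
2: -
3: 516
4: -
5: 311 -> 680
6: -
7: -
8: -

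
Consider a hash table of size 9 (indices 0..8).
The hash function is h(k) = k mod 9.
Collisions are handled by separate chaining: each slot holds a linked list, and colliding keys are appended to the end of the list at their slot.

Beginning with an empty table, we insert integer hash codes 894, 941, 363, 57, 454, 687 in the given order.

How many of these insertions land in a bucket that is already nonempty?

Insert 894: h=3, bucket 3 empty → new chain.
Insert 941: h=5, bucket 5 empty → new chain.
Insert 363: h=3, bucket 3 nonempty → append to chain.
Insert 57: h=3, bucket 3 nonempty → append to chain.
Insert 454: h=4, bucket 4 empty → new chain.
Insert 687: h=3, bucket 3 nonempty → append to chain.
Final buckets:
0: -
1: -
2: -
3: 894 -> 363 -> 57 -> 687
4: 454
5: 941
6: -
7: -
8: -

3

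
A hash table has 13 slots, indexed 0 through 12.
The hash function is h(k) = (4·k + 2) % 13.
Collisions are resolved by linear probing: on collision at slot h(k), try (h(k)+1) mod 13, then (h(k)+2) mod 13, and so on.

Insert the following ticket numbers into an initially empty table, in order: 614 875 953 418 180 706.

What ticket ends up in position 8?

Insert 614: h=1, slot 1 empty → index 1.
Insert 875: h=5, slot 5 empty → index 5.
Insert 953: h=5, slot 5 occupied → index 6.
Insert 418: h=10, slot 10 empty → index 10.
Insert 180: h=7, slot 7 empty → index 7.
Insert 706: h=5, slots 5,6,7 occupied → index 8.
Table: [_, 614, _, _, _, 875, 953, 180, 706, _, 418, _, _]

706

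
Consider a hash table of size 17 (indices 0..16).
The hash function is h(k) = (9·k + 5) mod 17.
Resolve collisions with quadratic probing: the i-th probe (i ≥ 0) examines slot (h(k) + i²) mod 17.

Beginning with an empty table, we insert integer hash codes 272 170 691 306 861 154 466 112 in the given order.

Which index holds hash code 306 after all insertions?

272 hashes to 5; slot 5 is free -> place at 5.
170 hashes to 5; 5 taken -> place at 6.
691 hashes to 2; slot 2 is free -> place at 2.
306 hashes to 5; 5,6 taken -> place at 9.
861 hashes to 2; 2 taken -> place at 3.
154 hashes to 14; slot 14 is free -> place at 14.
466 hashes to 0; slot 0 is free -> place at 0.
112 hashes to 10; slot 10 is free -> place at 10.
Table: [466, ∅, 691, 861, ∅, 272, 170, ∅, ∅, 306, 112, ∅, ∅, ∅, 154, ∅, ∅]

9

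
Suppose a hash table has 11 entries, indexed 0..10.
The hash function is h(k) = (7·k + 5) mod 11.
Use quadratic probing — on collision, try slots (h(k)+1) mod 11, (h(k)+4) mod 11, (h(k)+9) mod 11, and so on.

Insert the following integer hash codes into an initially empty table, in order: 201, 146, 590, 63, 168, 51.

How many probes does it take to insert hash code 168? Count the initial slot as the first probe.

201 hashes to 4; slot 4 is free -> place at 4.
146 hashes to 4; 4 taken -> place at 5.
590 hashes to 10; slot 10 is free -> place at 10.
63 hashes to 6; slot 6 is free -> place at 6.
168 hashes to 4; 4,5 taken -> place at 8.
51 hashes to 10; 10 taken -> place at 0.
Table: [51, -, -, -, 201, 146, 63, -, 168, -, 590]

3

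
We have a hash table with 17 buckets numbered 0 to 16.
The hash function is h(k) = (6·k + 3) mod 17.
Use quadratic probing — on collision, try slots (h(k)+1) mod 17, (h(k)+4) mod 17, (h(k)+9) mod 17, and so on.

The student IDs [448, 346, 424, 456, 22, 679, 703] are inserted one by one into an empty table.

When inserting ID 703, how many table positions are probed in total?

448 hashes to 5; slot 5 is free → place at 5.
346 hashes to 5; 5 taken → place at 6.
424 hashes to 14; slot 14 is free → place at 14.
456 hashes to 2; slot 2 is free → place at 2.
22 hashes to 16; slot 16 is free → place at 16.
679 hashes to 14; 14 taken → place at 15.
703 hashes to 5; 5,6 taken → place at 9.
Table: [∅, ∅, 456, ∅, ∅, 448, 346, ∅, ∅, 703, ∅, ∅, ∅, ∅, 424, 679, 22]

3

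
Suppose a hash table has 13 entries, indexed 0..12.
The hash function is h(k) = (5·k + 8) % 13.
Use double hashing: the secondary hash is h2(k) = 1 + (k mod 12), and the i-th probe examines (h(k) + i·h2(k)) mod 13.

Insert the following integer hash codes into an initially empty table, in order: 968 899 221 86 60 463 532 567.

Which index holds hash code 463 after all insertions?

4

Insert 968: h=12, slot 12 empty -> index 12.
Insert 899: h=5, slot 5 empty -> index 5.
Insert 221: h=8, slot 8 empty -> index 8.
Insert 86: h=9, slot 9 empty -> index 9.
Insert 60: h=9, h2=1, slot 9 occupied -> index 10.
Insert 463: h=9, h2=8, slot 9 occupied -> index 4.
Insert 532: h=3, slot 3 empty -> index 3.
Insert 567: h=9, h2=4, slot 9 occupied -> index 0.
Table: [567, ∅, ∅, 532, 463, 899, ∅, ∅, 221, 86, 60, ∅, 968]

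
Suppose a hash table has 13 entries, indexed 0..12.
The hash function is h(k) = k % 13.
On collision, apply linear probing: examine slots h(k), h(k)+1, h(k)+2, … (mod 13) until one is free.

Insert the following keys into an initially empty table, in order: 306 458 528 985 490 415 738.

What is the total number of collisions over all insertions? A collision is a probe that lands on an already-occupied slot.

306 hashes to 7; slot 7 is free -> place at 7.
458 hashes to 3; slot 3 is free -> place at 3.
528 hashes to 8; slot 8 is free -> place at 8.
985 hashes to 10; slot 10 is free -> place at 10.
490 hashes to 9; slot 9 is free -> place at 9.
415 hashes to 12; slot 12 is free -> place at 12.
738 hashes to 10; 10 taken -> place at 11.
Table: [∅, ∅, ∅, 458, ∅, ∅, ∅, 306, 528, 490, 985, 738, 415]

1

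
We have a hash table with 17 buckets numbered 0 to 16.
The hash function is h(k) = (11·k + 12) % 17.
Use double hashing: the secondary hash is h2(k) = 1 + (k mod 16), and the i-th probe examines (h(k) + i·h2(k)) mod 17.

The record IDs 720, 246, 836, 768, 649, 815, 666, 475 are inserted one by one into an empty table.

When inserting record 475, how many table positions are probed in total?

2

Insert 720: h=10, slot 10 empty -> index 10.
Insert 246: h=15, slot 15 empty -> index 15.
Insert 836: h=11, slot 11 empty -> index 11.
Insert 768: h=11, h2=1, slot 11 occupied -> index 12.
Insert 649: h=11, h2=10, slot 11 occupied -> index 4.
Insert 815: h=1, slot 1 empty -> index 1.
Insert 666: h=11, h2=11, slot 11 occupied -> index 5.
Insert 475: h=1, h2=12, slot 1 occupied -> index 13.
Table: [—, 815, —, —, 649, 666, —, —, —, —, 720, 836, 768, 475, —, 246, —]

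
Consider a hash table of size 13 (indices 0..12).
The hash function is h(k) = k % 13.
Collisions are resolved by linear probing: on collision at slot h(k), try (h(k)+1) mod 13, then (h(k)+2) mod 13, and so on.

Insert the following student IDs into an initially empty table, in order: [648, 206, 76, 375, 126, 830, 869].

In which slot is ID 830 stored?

648 hashes to 11; slot 11 is free -> place at 11.
206 hashes to 11; 11 taken -> place at 12.
76 hashes to 11; 11,12 taken -> place at 0.
375 hashes to 11; 11,12,0 taken -> place at 1.
126 hashes to 9; slot 9 is free -> place at 9.
830 hashes to 11; 11,12,0,1 taken -> place at 2.
869 hashes to 11; 11,12,0,1,2 taken -> place at 3.
Table: [76, 375, 830, 869, _, _, _, _, _, 126, _, 648, 206]

2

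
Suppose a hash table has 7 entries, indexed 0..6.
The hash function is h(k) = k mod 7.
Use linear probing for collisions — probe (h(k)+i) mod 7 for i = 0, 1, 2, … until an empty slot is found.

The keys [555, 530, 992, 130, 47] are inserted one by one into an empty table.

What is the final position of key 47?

555: h=2 -> slot 2
530: h=5 -> slot 5
992: h=5, probe 5,6 -> slot 6
130: h=4 -> slot 4
47: h=5, probe 5,6,0 -> slot 0
Table: [47, ∅, 555, ∅, 130, 530, 992]

0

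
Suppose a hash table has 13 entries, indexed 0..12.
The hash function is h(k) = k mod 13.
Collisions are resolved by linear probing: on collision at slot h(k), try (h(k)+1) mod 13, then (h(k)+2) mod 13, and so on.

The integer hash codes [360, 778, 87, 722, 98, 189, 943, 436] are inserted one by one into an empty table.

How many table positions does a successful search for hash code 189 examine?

6

360 hashes to 9; slot 9 is free -> place at 9.
778 hashes to 11; slot 11 is free -> place at 11.
87 hashes to 9; 9 taken -> place at 10.
722 hashes to 7; slot 7 is free -> place at 7.
98 hashes to 7; 7 taken -> place at 8.
189 hashes to 7; 7,8,9,10,11 taken -> place at 12.
943 hashes to 7; 7,8,9,10,11,12 taken -> place at 0.
436 hashes to 7; 7,8,9,10,11,12,0 taken -> place at 1.
Table: [943, 436, ., ., ., ., ., 722, 98, 360, 87, 778, 189]
Lookup 189: h=7, probe 7,8,9,10,11,12 → found at 12.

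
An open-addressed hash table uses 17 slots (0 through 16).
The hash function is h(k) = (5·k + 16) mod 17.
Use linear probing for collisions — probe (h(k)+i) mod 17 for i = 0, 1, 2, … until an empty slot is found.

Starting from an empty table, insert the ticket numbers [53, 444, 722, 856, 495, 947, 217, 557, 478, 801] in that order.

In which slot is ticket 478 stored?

15

Insert 53: h=9, slot 9 empty -> index 9.
Insert 444: h=9, slot 9 occupied -> index 10.
Insert 722: h=5, slot 5 empty -> index 5.
Insert 856: h=12, slot 12 empty -> index 12.
Insert 495: h=9, slots 9,10 occupied -> index 11.
Insert 947: h=8, slot 8 empty -> index 8.
Insert 217: h=13, slot 13 empty -> index 13.
Insert 557: h=13, slot 13 occupied -> index 14.
Insert 478: h=9, slots 9,10,11,12,13,14 occupied -> index 15.
Insert 801: h=9, slots 9,10,11,12,13,14,15 occupied -> index 16.
Table: [., ., ., ., ., 722, ., ., 947, 53, 444, 495, 856, 217, 557, 478, 801]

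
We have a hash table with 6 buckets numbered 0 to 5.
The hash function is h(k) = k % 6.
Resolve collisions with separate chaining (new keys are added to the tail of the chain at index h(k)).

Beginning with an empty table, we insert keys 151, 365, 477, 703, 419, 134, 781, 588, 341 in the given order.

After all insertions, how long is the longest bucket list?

3

Insert 151: h=1, bucket 1 empty -> new chain.
Insert 365: h=5, bucket 5 empty -> new chain.
Insert 477: h=3, bucket 3 empty -> new chain.
Insert 703: h=1, bucket 1 nonempty -> append to chain.
Insert 419: h=5, bucket 5 nonempty -> append to chain.
Insert 134: h=2, bucket 2 empty -> new chain.
Insert 781: h=1, bucket 1 nonempty -> append to chain.
Insert 588: h=0, bucket 0 empty -> new chain.
Insert 341: h=5, bucket 5 nonempty -> append to chain.
Final buckets:
0: 588
1: 151 -> 703 -> 781
2: 134
3: 477
4: _
5: 365 -> 419 -> 341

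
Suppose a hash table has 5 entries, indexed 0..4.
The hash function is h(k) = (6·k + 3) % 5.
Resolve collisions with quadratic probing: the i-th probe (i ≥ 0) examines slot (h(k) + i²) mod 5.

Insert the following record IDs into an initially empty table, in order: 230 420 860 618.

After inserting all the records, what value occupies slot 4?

420

230: h=3 => slot 3
420: h=3, probe 3,4 => slot 4
860: h=3, probe 3,4,2 => slot 2
618: h=1 => slot 1
Table: [-, 618, 860, 230, 420]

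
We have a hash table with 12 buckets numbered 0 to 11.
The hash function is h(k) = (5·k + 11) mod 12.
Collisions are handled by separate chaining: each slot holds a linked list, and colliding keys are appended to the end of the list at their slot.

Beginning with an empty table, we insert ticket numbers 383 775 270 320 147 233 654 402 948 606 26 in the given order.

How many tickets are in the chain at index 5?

383 -> bucket 6
775 -> bucket 10
270 -> bucket 5
320 -> bucket 3
147 -> bucket 2
233 -> bucket 0
654 -> bucket 5 (collision)
402 -> bucket 5 (collision)
948 -> bucket 11
606 -> bucket 5 (collision)
26 -> bucket 9
Final buckets:
0: 233
1: -
2: 147
3: 320
4: -
5: 270 -> 654 -> 402 -> 606
6: 383
7: -
8: -
9: 26
10: 775
11: 948

4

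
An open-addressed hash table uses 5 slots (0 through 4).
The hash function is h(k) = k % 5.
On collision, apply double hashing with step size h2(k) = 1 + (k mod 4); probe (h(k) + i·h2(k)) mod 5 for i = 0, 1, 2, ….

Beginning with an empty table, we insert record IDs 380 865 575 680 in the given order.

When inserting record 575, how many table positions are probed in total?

380 hashes to 0; slot 0 is free => place at 0.
865 hashes to 0, h2=2; 0 taken => place at 2.
575 hashes to 0, h2=4; 0 taken => place at 4.
680 hashes to 0, h2=1; 0 taken => place at 1.
Table: [380, 680, 865, _, 575]

2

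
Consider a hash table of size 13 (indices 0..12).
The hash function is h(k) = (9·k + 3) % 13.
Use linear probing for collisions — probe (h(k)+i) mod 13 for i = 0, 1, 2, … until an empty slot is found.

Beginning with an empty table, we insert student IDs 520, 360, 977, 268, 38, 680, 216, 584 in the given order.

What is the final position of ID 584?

520 hashes to 3; slot 3 is free => place at 3.
360 hashes to 6; slot 6 is free => place at 6.
977 hashes to 8; slot 8 is free => place at 8.
268 hashes to 10; slot 10 is free => place at 10.
38 hashes to 7; slot 7 is free => place at 7.
680 hashes to 0; slot 0 is free => place at 0.
216 hashes to 10; 10 taken => place at 11.
584 hashes to 7; 7,8 taken => place at 9.
Table: [680, -, -, 520, -, -, 360, 38, 977, 584, 268, 216, -]

9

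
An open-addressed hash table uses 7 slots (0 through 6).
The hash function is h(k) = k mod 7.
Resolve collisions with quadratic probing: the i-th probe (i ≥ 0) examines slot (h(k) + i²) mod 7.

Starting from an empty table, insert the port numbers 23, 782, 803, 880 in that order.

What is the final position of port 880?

0

23 hashes to 2; slot 2 is free -> place at 2.
782 hashes to 5; slot 5 is free -> place at 5.
803 hashes to 5; 5 taken -> place at 6.
880 hashes to 5; 5,6,2 taken -> place at 0.
Table: [880, -, 23, -, -, 782, 803]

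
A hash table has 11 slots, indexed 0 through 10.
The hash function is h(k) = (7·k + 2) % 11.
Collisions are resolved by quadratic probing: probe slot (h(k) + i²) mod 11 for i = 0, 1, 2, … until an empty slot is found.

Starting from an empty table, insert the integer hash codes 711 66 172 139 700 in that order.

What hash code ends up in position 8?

172

711: h=7 => slot 7
66: h=2 => slot 2
172: h=7, probe 7,8 => slot 8
139: h=7, probe 7,8,0 => slot 0
700: h=7, probe 7,8,0,5 => slot 5
Table: [139, -, 66, -, -, 700, -, 711, 172, -, -]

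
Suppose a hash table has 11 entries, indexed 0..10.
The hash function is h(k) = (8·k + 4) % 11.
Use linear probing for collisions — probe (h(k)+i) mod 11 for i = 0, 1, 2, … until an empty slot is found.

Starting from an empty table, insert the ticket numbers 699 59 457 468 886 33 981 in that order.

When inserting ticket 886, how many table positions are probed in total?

699: h=8 -> slot 8
59: h=3 -> slot 3
457: h=8, probe 8,9 -> slot 9
468: h=8, probe 8,9,10 -> slot 10
886: h=8, probe 8,9,10,0 -> slot 0
33: h=4 -> slot 4
981: h=9, probe 9,10,0,1 -> slot 1
Table: [886, 981, ., 59, 33, ., ., ., 699, 457, 468]

4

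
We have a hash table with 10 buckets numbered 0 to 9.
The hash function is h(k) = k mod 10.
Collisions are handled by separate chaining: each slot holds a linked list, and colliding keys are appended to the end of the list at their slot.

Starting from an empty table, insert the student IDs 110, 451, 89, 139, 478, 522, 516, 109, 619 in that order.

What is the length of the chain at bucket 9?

4

Insert 110: h=0, bucket 0 empty -> new chain.
Insert 451: h=1, bucket 1 empty -> new chain.
Insert 89: h=9, bucket 9 empty -> new chain.
Insert 139: h=9, bucket 9 nonempty -> append to chain.
Insert 478: h=8, bucket 8 empty -> new chain.
Insert 522: h=2, bucket 2 empty -> new chain.
Insert 516: h=6, bucket 6 empty -> new chain.
Insert 109: h=9, bucket 9 nonempty -> append to chain.
Insert 619: h=9, bucket 9 nonempty -> append to chain.
Final buckets:
0: 110
1: 451
2: 522
3: -
4: -
5: -
6: 516
7: -
8: 478
9: 89 -> 139 -> 109 -> 619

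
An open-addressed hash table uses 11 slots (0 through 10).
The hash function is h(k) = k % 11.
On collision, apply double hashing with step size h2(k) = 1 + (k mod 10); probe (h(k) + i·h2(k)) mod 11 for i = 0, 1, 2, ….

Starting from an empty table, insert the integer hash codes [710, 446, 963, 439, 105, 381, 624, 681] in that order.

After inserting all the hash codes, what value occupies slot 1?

710: h=6 → slot 6
446: h=6, h2=7, probe 6,2 → slot 2
963: h=6, h2=4, probe 6,10 → slot 10
439: h=10, h2=10, probe 10,9 → slot 9
105: h=6, h2=6, probe 6,1 → slot 1
381: h=7 → slot 7
624: h=8 → slot 8
681: h=10, h2=2, probe 10,1,3 → slot 3
Table: [—, 105, 446, 681, —, —, 710, 381, 624, 439, 963]

105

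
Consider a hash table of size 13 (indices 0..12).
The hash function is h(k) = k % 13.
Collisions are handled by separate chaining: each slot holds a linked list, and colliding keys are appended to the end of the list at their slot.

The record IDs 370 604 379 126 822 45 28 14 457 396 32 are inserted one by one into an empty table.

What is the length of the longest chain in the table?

Insert 370: h=6, bucket 6 empty -> new chain.
Insert 604: h=6, bucket 6 nonempty -> append to chain.
Insert 379: h=2, bucket 2 empty -> new chain.
Insert 126: h=9, bucket 9 empty -> new chain.
Insert 822: h=3, bucket 3 empty -> new chain.
Insert 45: h=6, bucket 6 nonempty -> append to chain.
Insert 28: h=2, bucket 2 nonempty -> append to chain.
Insert 14: h=1, bucket 1 empty -> new chain.
Insert 457: h=2, bucket 2 nonempty -> append to chain.
Insert 396: h=6, bucket 6 nonempty -> append to chain.
Insert 32: h=6, bucket 6 nonempty -> append to chain.
Final buckets:
0: ∅
1: 14
2: 379 -> 28 -> 457
3: 822
4: ∅
5: ∅
6: 370 -> 604 -> 45 -> 396 -> 32
7: ∅
8: ∅
9: 126
10: ∅
11: ∅
12: ∅

5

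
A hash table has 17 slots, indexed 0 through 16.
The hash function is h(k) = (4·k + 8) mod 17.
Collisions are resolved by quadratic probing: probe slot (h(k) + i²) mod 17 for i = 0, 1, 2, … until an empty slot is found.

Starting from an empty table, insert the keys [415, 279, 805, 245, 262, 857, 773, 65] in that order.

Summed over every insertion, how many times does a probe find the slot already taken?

11

415: h=2 -> slot 2
279: h=2, probe 2,3 -> slot 3
805: h=15 -> slot 15
245: h=2, probe 2,3,6 -> slot 6
262: h=2, probe 2,3,6,11 -> slot 11
857: h=2, probe 2,3,6,11,1 -> slot 1
773: h=6, probe 6,7 -> slot 7
65: h=13 -> slot 13
Table: [., 857, 415, 279, ., ., 245, 773, ., ., ., 262, ., 65, ., 805, .]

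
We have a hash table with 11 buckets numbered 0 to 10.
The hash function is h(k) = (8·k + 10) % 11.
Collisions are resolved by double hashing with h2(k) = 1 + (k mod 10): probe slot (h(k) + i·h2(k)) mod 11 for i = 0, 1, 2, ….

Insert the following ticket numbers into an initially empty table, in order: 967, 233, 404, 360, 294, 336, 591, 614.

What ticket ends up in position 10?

967 hashes to 2; slot 2 is free => place at 2.
233 hashes to 4; slot 4 is free => place at 4.
404 hashes to 8; slot 8 is free => place at 8.
360 hashes to 8, h2=1; 8 taken => place at 9.
294 hashes to 8, h2=5; 8,2 taken => place at 7.
336 hashes to 3; slot 3 is free => place at 3.
591 hashes to 8, h2=2; 8 taken => place at 10.
614 hashes to 5; slot 5 is free => place at 5.
Table: [-, -, 967, 336, 233, 614, -, 294, 404, 360, 591]

591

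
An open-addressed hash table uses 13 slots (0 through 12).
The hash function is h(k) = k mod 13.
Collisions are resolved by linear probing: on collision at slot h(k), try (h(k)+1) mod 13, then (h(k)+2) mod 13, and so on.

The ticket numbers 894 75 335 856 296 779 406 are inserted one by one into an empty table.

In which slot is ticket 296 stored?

894 hashes to 10; slot 10 is free => place at 10.
75 hashes to 10; 10 taken => place at 11.
335 hashes to 10; 10,11 taken => place at 12.
856 hashes to 11; 11,12 taken => place at 0.
296 hashes to 10; 10,11,12,0 taken => place at 1.
779 hashes to 12; 12,0,1 taken => place at 2.
406 hashes to 3; slot 3 is free => place at 3.
Table: [856, 296, 779, 406, ∅, ∅, ∅, ∅, ∅, ∅, 894, 75, 335]

1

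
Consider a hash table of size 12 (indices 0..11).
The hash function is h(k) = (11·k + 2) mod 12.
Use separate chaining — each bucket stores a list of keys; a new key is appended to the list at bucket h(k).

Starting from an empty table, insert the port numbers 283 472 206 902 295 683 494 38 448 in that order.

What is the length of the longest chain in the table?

283 -> bucket 7
472 -> bucket 10
206 -> bucket 0
902 -> bucket 0 (collision)
295 -> bucket 7 (collision)
683 -> bucket 3
494 -> bucket 0 (collision)
38 -> bucket 0 (collision)
448 -> bucket 10 (collision)
Final buckets:
0: 206 -> 902 -> 494 -> 38
1: .
2: .
3: 683
4: .
5: .
6: .
7: 283 -> 295
8: .
9: .
10: 472 -> 448
11: .

4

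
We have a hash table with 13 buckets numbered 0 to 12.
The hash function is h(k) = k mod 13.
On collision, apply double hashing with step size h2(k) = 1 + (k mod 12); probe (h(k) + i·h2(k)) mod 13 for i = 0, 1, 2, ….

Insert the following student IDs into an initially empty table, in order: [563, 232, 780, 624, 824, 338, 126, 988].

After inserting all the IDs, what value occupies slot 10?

988

563: h=4 => slot 4
232: h=11 => slot 11
780: h=0 => slot 0
624: h=0, h2=1, probe 0,1 => slot 1
824: h=5 => slot 5
338: h=0, h2=3, probe 0,3 => slot 3
126: h=9 => slot 9
988: h=0, h2=5, probe 0,5,10 => slot 10
Table: [780, 624, _, 338, 563, 824, _, _, _, 126, 988, 232, _]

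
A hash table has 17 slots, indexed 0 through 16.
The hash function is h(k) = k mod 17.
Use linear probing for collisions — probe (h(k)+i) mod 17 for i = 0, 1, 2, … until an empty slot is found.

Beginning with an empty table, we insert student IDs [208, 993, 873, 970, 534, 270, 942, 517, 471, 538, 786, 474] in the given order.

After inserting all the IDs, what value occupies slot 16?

Insert 208: h=4, slot 4 empty → index 4.
Insert 993: h=7, slot 7 empty → index 7.
Insert 873: h=6, slot 6 empty → index 6.
Insert 970: h=1, slot 1 empty → index 1.
Insert 534: h=7, slot 7 occupied → index 8.
Insert 270: h=15, slot 15 empty → index 15.
Insert 942: h=7, slots 7,8 occupied → index 9.
Insert 517: h=7, slots 7,8,9 occupied → index 10.
Insert 471: h=12, slot 12 empty → index 12.
Insert 538: h=11, slot 11 empty → index 11.
Insert 786: h=4, slot 4 occupied → index 5.
Insert 474: h=15, slot 15 occupied → index 16.
Table: [-, 970, -, -, 208, 786, 873, 993, 534, 942, 517, 538, 471, -, -, 270, 474]

474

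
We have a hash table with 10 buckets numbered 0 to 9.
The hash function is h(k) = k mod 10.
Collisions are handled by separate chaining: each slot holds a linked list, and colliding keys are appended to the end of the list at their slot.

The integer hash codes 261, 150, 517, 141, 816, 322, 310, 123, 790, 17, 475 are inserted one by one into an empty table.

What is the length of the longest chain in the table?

3

261 -> bucket 1
150 -> bucket 0
517 -> bucket 7
141 -> bucket 1 (collision)
816 -> bucket 6
322 -> bucket 2
310 -> bucket 0 (collision)
123 -> bucket 3
790 -> bucket 0 (collision)
17 -> bucket 7 (collision)
475 -> bucket 5
Final buckets:
0: 150 -> 310 -> 790
1: 261 -> 141
2: 322
3: 123
4: —
5: 475
6: 816
7: 517 -> 17
8: —
9: —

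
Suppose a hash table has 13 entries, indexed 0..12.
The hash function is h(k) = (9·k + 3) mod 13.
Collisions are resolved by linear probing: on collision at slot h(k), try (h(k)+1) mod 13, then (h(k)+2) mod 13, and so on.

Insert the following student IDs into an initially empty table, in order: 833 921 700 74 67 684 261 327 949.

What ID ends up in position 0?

700

833 hashes to 12; slot 12 is free -> place at 12.
921 hashes to 11; slot 11 is free -> place at 11.
700 hashes to 11; 11,12 taken -> place at 0.
74 hashes to 6; slot 6 is free -> place at 6.
67 hashes to 8; slot 8 is free -> place at 8.
684 hashes to 10; slot 10 is free -> place at 10.
261 hashes to 12; 12,0 taken -> place at 1.
327 hashes to 8; 8 taken -> place at 9.
949 hashes to 3; slot 3 is free -> place at 3.
Table: [700, 261, —, 949, —, —, 74, —, 67, 327, 684, 921, 833]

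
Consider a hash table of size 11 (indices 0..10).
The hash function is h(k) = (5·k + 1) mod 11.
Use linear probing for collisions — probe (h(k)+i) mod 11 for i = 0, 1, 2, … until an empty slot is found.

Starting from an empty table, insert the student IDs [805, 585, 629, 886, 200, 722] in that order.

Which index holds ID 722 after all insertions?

805 hashes to 0; slot 0 is free => place at 0.
585 hashes to 0; 0 taken => place at 1.
629 hashes to 0; 0,1 taken => place at 2.
886 hashes to 9; slot 9 is free => place at 9.
200 hashes to 0; 0,1,2 taken => place at 3.
722 hashes to 3; 3 taken => place at 4.
Table: [805, 585, 629, 200, 722, -, -, -, -, 886, -]

4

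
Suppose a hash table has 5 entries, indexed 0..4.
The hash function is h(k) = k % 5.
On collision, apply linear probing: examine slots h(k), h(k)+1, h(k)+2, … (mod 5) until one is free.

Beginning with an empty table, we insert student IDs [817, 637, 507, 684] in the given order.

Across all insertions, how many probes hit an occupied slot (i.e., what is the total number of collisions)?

4

Insert 817: h=2, slot 2 empty => index 2.
Insert 637: h=2, slot 2 occupied => index 3.
Insert 507: h=2, slots 2,3 occupied => index 4.
Insert 684: h=4, slot 4 occupied => index 0.
Table: [684, _, 817, 637, 507]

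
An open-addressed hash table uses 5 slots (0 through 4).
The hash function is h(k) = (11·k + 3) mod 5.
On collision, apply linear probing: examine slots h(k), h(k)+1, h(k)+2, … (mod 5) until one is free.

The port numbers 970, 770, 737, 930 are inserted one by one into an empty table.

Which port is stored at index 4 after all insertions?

770

Insert 970: h=3, slot 3 empty => index 3.
Insert 770: h=3, slot 3 occupied => index 4.
Insert 737: h=0, slot 0 empty => index 0.
Insert 930: h=3, slots 3,4,0 occupied => index 1.
Table: [737, 930, _, 970, 770]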